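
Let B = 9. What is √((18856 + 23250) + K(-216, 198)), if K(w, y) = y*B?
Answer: 4*√2743 ≈ 209.49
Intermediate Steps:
K(w, y) = 9*y (K(w, y) = y*9 = 9*y)
√((18856 + 23250) + K(-216, 198)) = √((18856 + 23250) + 9*198) = √(42106 + 1782) = √43888 = 4*√2743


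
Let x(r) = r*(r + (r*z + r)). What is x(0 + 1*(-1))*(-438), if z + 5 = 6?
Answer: -1314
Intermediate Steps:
z = 1 (z = -5 + 6 = 1)
x(r) = 3*r² (x(r) = r*(r + (r*1 + r)) = r*(r + (r + r)) = r*(r + 2*r) = r*(3*r) = 3*r²)
x(0 + 1*(-1))*(-438) = (3*(0 + 1*(-1))²)*(-438) = (3*(0 - 1)²)*(-438) = (3*(-1)²)*(-438) = (3*1)*(-438) = 3*(-438) = -1314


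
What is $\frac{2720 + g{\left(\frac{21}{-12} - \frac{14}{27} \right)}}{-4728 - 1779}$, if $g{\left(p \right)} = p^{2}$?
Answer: $- \frac{31786105}{75897648} \approx -0.4188$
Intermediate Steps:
$\frac{2720 + g{\left(\frac{21}{-12} - \frac{14}{27} \right)}}{-4728 - 1779} = \frac{2720 + \left(\frac{21}{-12} - \frac{14}{27}\right)^{2}}{-4728 - 1779} = \frac{2720 + \left(21 \left(- \frac{1}{12}\right) - \frac{14}{27}\right)^{2}}{-6507} = \left(2720 + \left(- \frac{7}{4} - \frac{14}{27}\right)^{2}\right) \left(- \frac{1}{6507}\right) = \left(2720 + \left(- \frac{245}{108}\right)^{2}\right) \left(- \frac{1}{6507}\right) = \left(2720 + \frac{60025}{11664}\right) \left(- \frac{1}{6507}\right) = \frac{31786105}{11664} \left(- \frac{1}{6507}\right) = - \frac{31786105}{75897648}$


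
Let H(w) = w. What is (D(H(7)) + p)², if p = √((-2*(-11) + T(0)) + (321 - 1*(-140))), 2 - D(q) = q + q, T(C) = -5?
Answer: (12 - √478)² ≈ 97.283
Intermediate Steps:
D(q) = 2 - 2*q (D(q) = 2 - (q + q) = 2 - 2*q)
p = √478 (p = √((-2*(-11) - 5) + (321 - 1*(-140))) = √((22 - 5) + (321 + 140)) = √(17 + 461) = √478 ≈ 21.863)
(D(H(7)) + p)² = ((2 - 2*7) + √478)² = ((2 - 14) + √478)² = (-12 + √478)²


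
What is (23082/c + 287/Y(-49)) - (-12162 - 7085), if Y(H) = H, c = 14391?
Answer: 646152194/33579 ≈ 19243.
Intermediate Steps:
(23082/c + 287/Y(-49)) - (-12162 - 7085) = (23082/14391 + 287/(-49)) - (-12162 - 7085) = (23082*(1/14391) + 287*(-1/49)) - 1*(-19247) = (7694/4797 - 41/7) + 19247 = -142819/33579 + 19247 = 646152194/33579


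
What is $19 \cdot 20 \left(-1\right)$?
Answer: $-380$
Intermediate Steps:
$19 \cdot 20 \left(-1\right) = 380 \left(-1\right) = -380$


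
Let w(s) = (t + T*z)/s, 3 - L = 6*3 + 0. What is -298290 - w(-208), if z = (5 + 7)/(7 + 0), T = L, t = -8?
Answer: -108577619/364 ≈ -2.9829e+5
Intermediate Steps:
L = -15 (L = 3 - (6*3 + 0) = 3 - (18 + 0) = 3 - 1*18 = 3 - 18 = -15)
T = -15
z = 12/7 ≈ 1.7143
w(s) = -236/(7*s) (w(s) = (-8 - 15*12/7)/s = (-8 - 180/7)/s = -236/(7*s))
-298290 - w(-208) = -298290 - (-236)/(7*(-208)) = -298290 - (-236)*(-1)/(7*208) = -298290 - 1*59/364 = -298290 - 59/364 = -108577619/364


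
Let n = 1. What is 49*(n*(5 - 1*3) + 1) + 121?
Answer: 268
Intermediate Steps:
49*(n*(5 - 1*3) + 1) + 121 = 49*(1*(5 - 1*3) + 1) + 121 = 49*(1*(5 - 3) + 1) + 121 = 49*(1*2 + 1) + 121 = 49*(2 + 1) + 121 = 49*3 + 121 = 147 + 121 = 268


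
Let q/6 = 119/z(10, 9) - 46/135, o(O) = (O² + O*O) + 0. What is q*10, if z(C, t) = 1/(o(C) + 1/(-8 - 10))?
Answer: 12848246/9 ≈ 1.4276e+6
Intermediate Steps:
o(O) = 2*O² (o(O) = (O² + O²) + 0 = 2*O² + 0 = 2*O²)
z(C, t) = 1/(-1/18 + 2*C²) (z(C, t) = 1/(2*C² + 1/(-8 - 10)) = 1/(2*C² + 1/(-18)) = 1/(2*C² - 1/18) = 1/(-1/18 + 2*C²))
q = 6424123/45 (q = 6*(119/((18/(-1 + 36*10²))) - 46/135) = 6*(119/((18/(-1 + 36*100))) - 46*1/135) = 6*(119/((18/(-1 + 3600))) - 46/135) = 6*(119/((18/3599)) - 46/135) = 6*(119/((18*(1/3599))) - 46/135) = 6*(119/(18/3599) - 46/135) = 6*(119*(3599/18) - 46/135) = 6*(428281/18 - 46/135) = 6*(6424123/270) = 6424123/45 ≈ 1.4276e+5)
q*10 = (6424123/45)*10 = 12848246/9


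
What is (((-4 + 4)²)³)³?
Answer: 0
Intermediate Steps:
(((-4 + 4)²)³)³ = ((0²)³)³ = (0³)³ = 0³ = 0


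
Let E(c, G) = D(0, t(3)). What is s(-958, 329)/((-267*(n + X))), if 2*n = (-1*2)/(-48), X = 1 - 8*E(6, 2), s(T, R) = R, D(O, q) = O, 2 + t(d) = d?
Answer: -752/623 ≈ -1.2071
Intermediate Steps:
t(d) = -2 + d
E(c, G) = 0
X = 1 (X = 1 - 8*0 = 1 + 0 = 1)
n = 1/48 (n = ((-1*2)/(-48))/2 = (-1/48*(-2))/2 = (½)*(1/24) = 1/48 ≈ 0.020833)
s(-958, 329)/((-267*(n + X))) = 329/((-267*(1/48 + 1))) = 329/((-267*49/48)) = 329/(-4361/16) = 329*(-16/4361) = -752/623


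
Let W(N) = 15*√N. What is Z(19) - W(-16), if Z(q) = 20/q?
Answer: 20/19 - 60*I ≈ 1.0526 - 60.0*I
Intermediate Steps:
Z(19) - W(-16) = 20/19 - 15*√(-16) = 20*(1/19) - 15*4*I = 20/19 - 60*I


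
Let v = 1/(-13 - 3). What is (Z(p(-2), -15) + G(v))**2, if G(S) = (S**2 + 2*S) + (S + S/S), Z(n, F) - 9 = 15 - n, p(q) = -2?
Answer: 47128225/65536 ≈ 719.12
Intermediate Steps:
Z(n, F) = 24 - n (Z(n, F) = 9 + (15 - n) = 24 - n)
v = -1/16 (v = 1/(-16) = -1/16 ≈ -0.062500)
G(S) = 1 + S**2 + 3*S (G(S) = (S**2 + 2*S) + (S + 1) = (S**2 + 2*S) + (1 + S) = 1 + S**2 + 3*S)
(Z(p(-2), -15) + G(v))**2 = ((24 - 1*(-2)) + (1 + (-1/16)**2 + 3*(-1/16)))**2 = ((24 + 2) + (1 + 1/256 - 3/16))**2 = (26 + 209/256)**2 = (6865/256)**2 = 47128225/65536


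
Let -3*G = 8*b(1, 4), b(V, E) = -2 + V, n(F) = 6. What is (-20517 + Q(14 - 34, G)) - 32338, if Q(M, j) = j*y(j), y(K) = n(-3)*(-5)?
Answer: -52935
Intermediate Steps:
y(K) = -30 (y(K) = 6*(-5) = -30)
G = 8/3 (G = -8*(-2 + 1)/3 = -8*(-1)/3 = -⅓*(-8) = 8/3 ≈ 2.6667)
Q(M, j) = -30*j (Q(M, j) = j*(-30) = -30*j)
(-20517 + Q(14 - 34, G)) - 32338 = (-20517 - 30*8/3) - 32338 = (-20517 - 80) - 32338 = -20597 - 32338 = -52935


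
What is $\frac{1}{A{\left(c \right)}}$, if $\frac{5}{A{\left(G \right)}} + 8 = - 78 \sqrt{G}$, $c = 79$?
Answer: $- \frac{8}{5} - \frac{78 \sqrt{79}}{5} \approx -140.26$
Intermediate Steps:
$A{\left(G \right)} = \frac{5}{-8 - 78 \sqrt{G}}$
$\frac{1}{A{\left(c \right)}} = \frac{1}{\left(-5\right) \frac{1}{8 + 78 \sqrt{79}}} = - \frac{8}{5} - \frac{78 \sqrt{79}}{5}$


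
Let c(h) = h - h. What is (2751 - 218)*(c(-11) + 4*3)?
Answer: 30396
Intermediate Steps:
c(h) = 0
(2751 - 218)*(c(-11) + 4*3) = (2751 - 218)*(0 + 4*3) = 2533*(0 + 12) = 2533*12 = 30396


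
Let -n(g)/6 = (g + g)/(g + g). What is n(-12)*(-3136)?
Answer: 18816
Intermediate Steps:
n(g) = -6 (n(g) = -6*(g + g)/(g + g) = -6*2*g/(2*g) = -6*2*g*1/(2*g) = -6*1 = -6)
n(-12)*(-3136) = -6*(-3136) = 18816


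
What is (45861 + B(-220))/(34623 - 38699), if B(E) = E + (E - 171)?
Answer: -22625/2038 ≈ -11.102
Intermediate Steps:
B(E) = -171 + 2*E (B(E) = E + (-171 + E) = -171 + 2*E)
(45861 + B(-220))/(34623 - 38699) = (45861 + (-171 + 2*(-220)))/(34623 - 38699) = (45861 + (-171 - 440))/(-4076) = (45861 - 611)*(-1/4076) = 45250*(-1/4076) = -22625/2038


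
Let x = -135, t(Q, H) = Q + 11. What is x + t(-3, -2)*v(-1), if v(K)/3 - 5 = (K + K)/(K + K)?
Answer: 9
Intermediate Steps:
t(Q, H) = 11 + Q
v(K) = 18 (v(K) = 15 + 3*((K + K)/(K + K)) = 15 + 3*((2*K)/((2*K))) = 15 + 3*((2*K)*(1/(2*K))) = 15 + 3*1 = 15 + 3 = 18)
x + t(-3, -2)*v(-1) = -135 + (11 - 3)*18 = -135 + 8*18 = -135 + 144 = 9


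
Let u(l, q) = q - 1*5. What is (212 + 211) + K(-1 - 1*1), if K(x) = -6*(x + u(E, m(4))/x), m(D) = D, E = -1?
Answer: 432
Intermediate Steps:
u(l, q) = -5 + q (u(l, q) = q - 5 = -5 + q)
K(x) = -6*x + 6/x (K(x) = -6*(x + (-5 + 4)/x) = -6*(x - 1/x) = -6*x + 6/x)
(212 + 211) + K(-1 - 1*1) = (212 + 211) + (-6*(-1 - 1*1) + 6/(-1 - 1*1)) = 423 + (-6*(-1 - 1) + 6/(-1 - 1)) = 423 + (-6*(-2) + 6/(-2)) = 423 + (12 + 6*(-1/2)) = 423 + (12 - 3) = 423 + 9 = 432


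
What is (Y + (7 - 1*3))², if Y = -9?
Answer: 25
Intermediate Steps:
(Y + (7 - 1*3))² = (-9 + (7 - 1*3))² = (-9 + (7 - 3))² = (-9 + 4)² = (-5)² = 25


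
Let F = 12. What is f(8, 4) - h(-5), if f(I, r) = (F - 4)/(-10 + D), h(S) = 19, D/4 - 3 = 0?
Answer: -15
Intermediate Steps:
D = 12 (D = 12 + 4*0 = 12 + 0 = 12)
f(I, r) = 4 (f(I, r) = (12 - 4)/(-10 + 12) = 8/2 = 8*(½) = 4)
f(8, 4) - h(-5) = 4 - 1*19 = 4 - 19 = -15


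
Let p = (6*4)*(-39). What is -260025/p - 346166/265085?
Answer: 22868238583/82706520 ≈ 276.50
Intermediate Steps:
p = -936 (p = 24*(-39) = -936)
-260025/p - 346166/265085 = -260025/(-936) - 346166/265085 = -260025*(-1/936) - 346166*1/265085 = 86675/312 - 346166/265085 = 22868238583/82706520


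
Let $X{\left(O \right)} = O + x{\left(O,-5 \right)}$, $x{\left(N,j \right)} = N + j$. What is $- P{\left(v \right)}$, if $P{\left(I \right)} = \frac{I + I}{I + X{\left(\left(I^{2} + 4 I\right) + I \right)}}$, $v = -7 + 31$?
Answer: $- \frac{48}{1411} \approx -0.034018$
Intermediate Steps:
$X{\left(O \right)} = -5 + 2 O$ ($X{\left(O \right)} = O + \left(O - 5\right) = O + \left(-5 + O\right) = -5 + 2 O$)
$v = 24$
$P{\left(I \right)} = \frac{2 I}{-5 + 2 I^{2} + 11 I}$ ($P{\left(I \right)} = \frac{I + I}{I + \left(-5 + 2 \left(\left(I^{2} + 4 I\right) + I\right)\right)} = \frac{2 I}{I + \left(-5 + 2 \left(I^{2} + 5 I\right)\right)} = \frac{2 I}{I - \left(5 - 10 I - 2 I^{2}\right)} = \frac{2 I}{I + \left(-5 + 2 I^{2} + 10 I\right)} = \frac{2 I}{-5 + 2 I^{2} + 11 I}$)
$- P{\left(v \right)} = - \frac{2 \cdot 24}{-5 + 24 + 2 \cdot 24 \left(5 + 24\right)} = - \frac{2 \cdot 24}{-5 + 24 + 2 \cdot 24 \cdot 29} = - \frac{2 \cdot 24}{-5 + 24 + 1392} = - \frac{2 \cdot 24}{1411} = \left(-1\right) \frac{48}{1411} = - \frac{48}{1411}$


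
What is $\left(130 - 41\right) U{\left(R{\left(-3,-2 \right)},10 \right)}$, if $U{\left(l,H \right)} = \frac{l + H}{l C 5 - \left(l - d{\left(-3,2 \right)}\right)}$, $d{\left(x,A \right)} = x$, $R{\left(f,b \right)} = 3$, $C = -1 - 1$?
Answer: $- \frac{1157}{36} \approx -32.139$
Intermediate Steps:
$C = -2$
$U{\left(l,H \right)} = \frac{H + l}{-3 - 11 l}$ ($U{\left(l,H \right)} = \frac{l + H}{l \left(-2\right) 5 - \left(3 + l\right)} = \frac{H + l}{- 2 l 5 - \left(3 + l\right)} = \frac{H + l}{- 10 l - \left(3 + l\right)} = \frac{H + l}{-3 - 11 l}$)
$\left(130 - 41\right) U{\left(R{\left(-3,-2 \right)},10 \right)} = \left(130 - 41\right) \frac{\left(-1\right) 10 - 3}{3 + 11 \cdot 3} = 89 \frac{-10 - 3}{3 + 33} = 89 \cdot \frac{1}{36} \left(-13\right) = 89 \left(- \frac{13}{36}\right) = - \frac{1157}{36}$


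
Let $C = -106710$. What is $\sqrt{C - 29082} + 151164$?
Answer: $151164 + 12 i \sqrt{943} \approx 1.5116 \cdot 10^{5} + 368.5 i$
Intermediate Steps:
$\sqrt{C - 29082} + 151164 = \sqrt{-106710 - 29082} + 151164 = \sqrt{-135792} + 151164 = 12 i \sqrt{943} + 151164 = 151164 + 12 i \sqrt{943}$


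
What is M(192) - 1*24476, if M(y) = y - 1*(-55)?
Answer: -24229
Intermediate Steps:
M(y) = 55 + y (M(y) = y + 55 = 55 + y)
M(192) - 1*24476 = (55 + 192) - 1*24476 = 247 - 24476 = -24229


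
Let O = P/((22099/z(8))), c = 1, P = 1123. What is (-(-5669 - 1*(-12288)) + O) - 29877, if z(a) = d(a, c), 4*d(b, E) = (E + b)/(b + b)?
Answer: -51617596549/1414336 ≈ -36496.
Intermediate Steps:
d(b, E) = (E + b)/(8*b) (d(b, E) = ((E + b)/(b + b))/4 = ((E + b)/((2*b)))/4 = ((E + b)*(1/(2*b)))/4 = ((E + b)/(2*b))/4 = (E + b)/(8*b))
z(a) = (1 + a)/(8*a)
O = 10107/1414336 (O = 1123/((22099/(((⅛)*(1 + 8)/8)))) = 1123/((22099/(((⅛)*(⅛)*9)))) = 1123/((22099/(9/64))) = 1123/((22099*(64/9))) = 1123/(1414336/9) = 1123*(9/1414336) = 10107/1414336 ≈ 0.0071461)
(-(-5669 - 1*(-12288)) + O) - 29877 = (-(-5669 - 1*(-12288)) + 10107/1414336) - 29877 = (-(-5669 + 12288) + 10107/1414336) - 29877 = (-1*6619 + 10107/1414336) - 29877 = (-6619 + 10107/1414336) - 29877 = -9361479877/1414336 - 29877 = -51617596549/1414336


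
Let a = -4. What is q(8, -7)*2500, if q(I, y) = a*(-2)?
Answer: 20000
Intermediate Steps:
q(I, y) = 8 (q(I, y) = -4*(-2) = 8)
q(8, -7)*2500 = 8*2500 = 20000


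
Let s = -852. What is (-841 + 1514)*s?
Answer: -573396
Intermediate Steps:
(-841 + 1514)*s = (-841 + 1514)*(-852) = 673*(-852) = -573396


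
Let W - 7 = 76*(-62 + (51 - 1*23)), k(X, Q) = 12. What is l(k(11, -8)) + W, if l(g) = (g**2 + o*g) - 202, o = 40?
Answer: -2155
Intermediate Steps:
W = -2577 (W = 7 + 76*(-62 + (51 - 1*23)) = 7 + 76*(-62 + (51 - 23)) = 7 + 76*(-62 + 28) = 7 + 76*(-34) = 7 - 2584 = -2577)
l(g) = -202 + g**2 + 40*g (l(g) = (g**2 + 40*g) - 202 = -202 + g**2 + 40*g)
l(k(11, -8)) + W = (-202 + 12**2 + 40*12) - 2577 = (-202 + 144 + 480) - 2577 = 422 - 2577 = -2155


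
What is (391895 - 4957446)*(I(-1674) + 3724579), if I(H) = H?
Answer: -16997112645655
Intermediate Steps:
(391895 - 4957446)*(I(-1674) + 3724579) = (391895 - 4957446)*(-1674 + 3724579) = -4565551*3722905 = -16997112645655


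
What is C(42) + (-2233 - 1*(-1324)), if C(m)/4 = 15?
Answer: -849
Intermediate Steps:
C(m) = 60 (C(m) = 4*15 = 60)
C(42) + (-2233 - 1*(-1324)) = 60 + (-2233 - 1*(-1324)) = 60 + (-2233 + 1324) = 60 - 909 = -849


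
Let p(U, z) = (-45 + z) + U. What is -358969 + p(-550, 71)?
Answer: -359493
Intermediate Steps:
p(U, z) = -45 + U + z
-358969 + p(-550, 71) = -358969 + (-45 - 550 + 71) = -358969 - 524 = -359493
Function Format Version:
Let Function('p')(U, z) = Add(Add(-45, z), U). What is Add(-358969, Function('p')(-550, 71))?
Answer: -359493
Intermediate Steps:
Function('p')(U, z) = Add(-45, U, z)
Add(-358969, Function('p')(-550, 71)) = Add(-358969, Add(-45, -550, 71)) = Add(-358969, -524) = -359493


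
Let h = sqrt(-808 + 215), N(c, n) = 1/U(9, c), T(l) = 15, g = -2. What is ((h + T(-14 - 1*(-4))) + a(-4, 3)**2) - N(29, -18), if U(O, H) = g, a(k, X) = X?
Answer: 49/2 + I*sqrt(593) ≈ 24.5 + 24.352*I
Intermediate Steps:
U(O, H) = -2
N(c, n) = -1/2 (N(c, n) = 1/(-2) = -1/2)
h = I*sqrt(593) (h = sqrt(-593) = I*sqrt(593) ≈ 24.352*I)
((h + T(-14 - 1*(-4))) + a(-4, 3)**2) - N(29, -18) = ((I*sqrt(593) + 15) + 3**2) - 1*(-1/2) = ((15 + I*sqrt(593)) + 9) + 1/2 = (24 + I*sqrt(593)) + 1/2 = 49/2 + I*sqrt(593)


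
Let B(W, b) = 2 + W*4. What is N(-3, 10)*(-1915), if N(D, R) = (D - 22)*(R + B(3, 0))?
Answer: 1149000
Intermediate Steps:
B(W, b) = 2 + 4*W
N(D, R) = (-22 + D)*(14 + R) (N(D, R) = (D - 22)*(R + (2 + 4*3)) = (-22 + D)*(R + (2 + 12)) = (-22 + D)*(R + 14) = (-22 + D)*(14 + R))
N(-3, 10)*(-1915) = (-308 - 22*10 + 14*(-3) - 3*10)*(-1915) = (-308 - 220 - 42 - 30)*(-1915) = -600*(-1915) = 1149000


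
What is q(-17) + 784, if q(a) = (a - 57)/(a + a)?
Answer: 13365/17 ≈ 786.18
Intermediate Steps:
q(a) = (-57 + a)/(2*a) (q(a) = (-57 + a)/((2*a)) = (-57 + a)*(1/(2*a)) = (-57 + a)/(2*a))
q(-17) + 784 = (1/2)*(-57 - 17)/(-17) + 784 = (1/2)*(-1/17)*(-74) + 784 = 37/17 + 784 = 13365/17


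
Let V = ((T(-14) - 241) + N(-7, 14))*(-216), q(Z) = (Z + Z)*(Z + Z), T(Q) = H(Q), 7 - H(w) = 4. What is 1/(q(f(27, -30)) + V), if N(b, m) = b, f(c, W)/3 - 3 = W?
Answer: 1/79164 ≈ 1.2632e-5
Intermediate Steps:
H(w) = 3 (H(w) = 7 - 1*4 = 7 - 4 = 3)
f(c, W) = 9 + 3*W
T(Q) = 3
q(Z) = 4*Z² (q(Z) = (2*Z)*(2*Z) = 4*Z²)
V = 52920 (V = ((3 - 241) - 7)*(-216) = (-238 - 7)*(-216) = -245*(-216) = 52920)
1/(q(f(27, -30)) + V) = 1/(4*(9 + 3*(-30))² + 52920) = 1/(4*(9 - 90)² + 52920) = 1/(4*(-81)² + 52920) = 1/(4*6561 + 52920) = 1/(26244 + 52920) = 1/79164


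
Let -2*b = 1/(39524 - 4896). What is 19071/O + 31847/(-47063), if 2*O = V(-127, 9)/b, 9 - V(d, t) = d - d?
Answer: -1202524413/1629697564 ≈ -0.73788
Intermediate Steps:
b = -1/69256 (b = -1/(2*(39524 - 4896)) = -½/34628 = -½*1/34628 = -1/69256 ≈ -1.4439e-5)
V(d, t) = 9 (V(d, t) = 9 - (d - d) = 9 - 1*0 = 9 + 0 = 9)
O = -311652 (O = (9/(-1/69256))/2 = (9*(-69256))/2 = (½)*(-623304) = -311652)
19071/O + 31847/(-47063) = 19071/(-311652) + 31847/(-47063) = 19071*(-1/311652) + 31847*(-1/47063) = -2119/34628 - 31847/47063 = -1202524413/1629697564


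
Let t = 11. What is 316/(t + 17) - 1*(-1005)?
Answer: 7114/7 ≈ 1016.3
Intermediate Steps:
316/(t + 17) - 1*(-1005) = 316/(11 + 17) - 1*(-1005) = 316/28 + 1005 = (1/28)*316 + 1005 = 79/7 + 1005 = 7114/7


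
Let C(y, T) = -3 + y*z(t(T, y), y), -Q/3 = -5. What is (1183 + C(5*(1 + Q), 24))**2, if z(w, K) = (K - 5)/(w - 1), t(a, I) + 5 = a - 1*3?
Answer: 2496400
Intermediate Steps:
t(a, I) = -8 + a (t(a, I) = -5 + (a - 1*3) = -5 + (a - 3) = -5 + (-3 + a) = -8 + a)
Q = 15 (Q = -3*(-5) = 15)
z(w, K) = (-5 + K)/(-1 + w)
C(y, T) = -3 + y*(-5 + y)/(-9 + T) (C(y, T) = -3 + y*((-5 + y)/(-1 + (-8 + T))) = -3 + y*((-5 + y)/(-9 + T)) = -3 + y*(-5 + y)/(-9 + T))
(1183 + C(5*(1 + Q), 24))**2 = (1183 + (27 - 3*24 + (5*(1 + 15))*(-5 + 5*(1 + 15)))/(-9 + 24))**2 = (1183 + (27 - 72 + (5*16)*(-5 + 5*16))/15)**2 = (1183 + (27 - 72 + 80*(-5 + 80))/15)**2 = (1183 + (27 - 72 + 80*75)/15)**2 = (1183 + (27 - 72 + 6000)/15)**2 = (1183 + (1/15)*5955)**2 = (1183 + 397)**2 = 1580**2 = 2496400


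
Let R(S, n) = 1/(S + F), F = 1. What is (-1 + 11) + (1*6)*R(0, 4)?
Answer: 16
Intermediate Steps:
R(S, n) = 1/(1 + S) (R(S, n) = 1/(S + 1) = 1/(1 + S))
(-1 + 11) + (1*6)*R(0, 4) = (-1 + 11) + (1*6)/(1 + 0) = 10 + 6/1 = 10 + 6*1 = 10 + 6 = 16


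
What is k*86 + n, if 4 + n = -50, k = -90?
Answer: -7794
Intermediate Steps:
n = -54 (n = -4 - 50 = -54)
k*86 + n = -90*86 - 54 = -7740 - 54 = -7794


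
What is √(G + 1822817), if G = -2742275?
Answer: 3*I*√102162 ≈ 958.88*I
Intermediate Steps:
√(G + 1822817) = √(-2742275 + 1822817) = √(-919458) = 3*I*√102162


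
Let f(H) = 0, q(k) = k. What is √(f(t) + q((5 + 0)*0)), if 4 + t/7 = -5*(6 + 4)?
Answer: 0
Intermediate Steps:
t = -378 (t = -28 + 7*(-5*(6 + 4)) = -28 + 7*(-5*10) = -28 + 7*(-50) = -28 - 350 = -378)
√(f(t) + q((5 + 0)*0)) = √(0 + (5 + 0)*0) = √(0 + 5*0) = √(0 + 0) = √0 = 0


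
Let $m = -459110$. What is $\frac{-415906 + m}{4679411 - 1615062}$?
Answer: $- \frac{875016}{3064349} \approx -0.28555$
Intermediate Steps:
$\frac{-415906 + m}{4679411 - 1615062} = \frac{-415906 - 459110}{4679411 - 1615062} = - \frac{875016}{3064349}$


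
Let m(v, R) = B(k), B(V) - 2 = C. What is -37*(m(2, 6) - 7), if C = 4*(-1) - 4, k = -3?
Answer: 481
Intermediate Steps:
C = -8 (C = -4 - 4 = -8)
B(V) = -6 (B(V) = 2 - 8 = -6)
m(v, R) = -6
-37*(m(2, 6) - 7) = -37*(-6 - 7) = -37*(-13) = 481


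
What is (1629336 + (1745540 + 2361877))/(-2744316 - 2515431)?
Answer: -1912251/1753249 ≈ -1.0907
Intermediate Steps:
(1629336 + (1745540 + 2361877))/(-2744316 - 2515431) = (1629336 + 4107417)/(-5259747) = 5736753*(-1/5259747) = -1912251/1753249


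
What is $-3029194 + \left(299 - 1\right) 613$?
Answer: $-2846520$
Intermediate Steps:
$-3029194 + \left(299 - 1\right) 613 = -3029194 + 298 \cdot 613 = -3029194 + 182674 = -2846520$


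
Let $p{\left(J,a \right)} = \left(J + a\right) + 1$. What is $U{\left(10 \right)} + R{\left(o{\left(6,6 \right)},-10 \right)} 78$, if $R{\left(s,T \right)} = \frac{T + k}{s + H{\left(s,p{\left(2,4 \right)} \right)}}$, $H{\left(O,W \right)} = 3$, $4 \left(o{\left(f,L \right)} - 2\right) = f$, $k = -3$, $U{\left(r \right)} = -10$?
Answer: $-166$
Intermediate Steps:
$p{\left(J,a \right)} = 1 + J + a$
$o{\left(f,L \right)} = 2 + \frac{f}{4}$
$R{\left(s,T \right)} = \frac{-3 + T}{3 + s}$ ($R{\left(s,T \right)} = \frac{T - 3}{s + 3} = \frac{-3 + T}{3 + s}$)
$U{\left(10 \right)} + R{\left(o{\left(6,6 \right)},-10 \right)} 78 = -10 + \frac{-3 - 10}{3 + \left(2 + \frac{1}{4} \cdot 6\right)} 78 = -10 + \frac{1}{3 + \left(2 + \frac{3}{2}\right)} \left(-13\right) 78 = -10 + \frac{1}{3 + \frac{7}{2}} \left(-13\right) 78 = -10 + \frac{1}{\frac{13}{2}} \left(-13\right) 78 = -10 + \frac{2}{13} \left(-13\right) 78 = -10 - 156 = -166$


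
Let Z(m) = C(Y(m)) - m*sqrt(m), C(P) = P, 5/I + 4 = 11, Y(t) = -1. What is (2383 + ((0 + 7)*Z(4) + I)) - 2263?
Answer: 404/7 ≈ 57.714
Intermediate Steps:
I = 5/7 (I = 5/(-4 + 11) = 5/7 ≈ 0.71429)
Z(m) = -1 - m**(3/2) (Z(m) = -1 - m*sqrt(m) = -1 - m**(3/2))
(2383 + ((0 + 7)*Z(4) + I)) - 2263 = (2383 + ((0 + 7)*(-1 - 4**(3/2)) + 5/7)) - 2263 = (2383 + (7*(-1 - 1*8) + 5/7)) - 2263 = (2383 + (7*(-1 - 8) + 5/7)) - 2263 = (2383 + (7*(-9) + 5/7)) - 2263 = (2383 + (-63 + 5/7)) - 2263 = (2383 - 436/7) - 2263 = 16245/7 - 2263 = 404/7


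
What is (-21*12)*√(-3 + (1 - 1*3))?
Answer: -252*I*√5 ≈ -563.49*I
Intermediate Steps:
(-21*12)*√(-3 + (1 - 1*3)) = -252*√(-3 + (1 - 3)) = -252*√(-3 - 2) = -252*I*√5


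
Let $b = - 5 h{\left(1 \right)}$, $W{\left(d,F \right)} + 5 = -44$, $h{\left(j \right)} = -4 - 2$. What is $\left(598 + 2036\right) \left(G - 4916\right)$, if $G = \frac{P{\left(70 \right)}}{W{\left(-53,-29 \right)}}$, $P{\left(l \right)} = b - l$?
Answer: $- \frac{634383096}{49} \approx -1.2947 \cdot 10^{7}$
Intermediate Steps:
$h{\left(j \right)} = -6$
$W{\left(d,F \right)} = -49$ ($W{\left(d,F \right)} = -5 - 44 = -49$)
$b = 30$ ($b = \left(-5\right) \left(-6\right) = 30$)
$P{\left(l \right)} = 30 - l$
$G = \frac{40}{49}$ ($G = \frac{30 - 70}{-49} = \left(30 - 70\right) \left(- \frac{1}{49}\right) = \left(-40\right) \left(- \frac{1}{49}\right) = \frac{40}{49} \approx 0.81633$)
$\left(598 + 2036\right) \left(G - 4916\right) = \left(598 + 2036\right) \left(\frac{40}{49} - 4916\right) = 2634 \left(- \frac{240844}{49}\right) = - \frac{634383096}{49}$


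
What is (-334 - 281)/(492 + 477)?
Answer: -205/323 ≈ -0.63468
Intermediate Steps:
(-334 - 281)/(492 + 477) = -615/969 = -615*1/969 = -205/323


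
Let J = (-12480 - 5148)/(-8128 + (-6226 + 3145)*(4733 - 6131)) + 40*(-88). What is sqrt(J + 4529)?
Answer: sqrt(4662153032129455)/2149555 ≈ 31.765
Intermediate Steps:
J = -7566442414/2149555 (J = -17628/(-8128 - 3081*(-1398)) - 3520 = -17628/(-8128 + 4307238) - 3520 = -17628/4299110 - 3520 = -17628*1/4299110 - 3520 = -8814/2149555 - 3520 = -7566442414/2149555 ≈ -3520.0)
sqrt(J + 4529) = sqrt(-7566442414/2149555 + 4529) = sqrt(2168892181/2149555) = sqrt(4662153032129455)/2149555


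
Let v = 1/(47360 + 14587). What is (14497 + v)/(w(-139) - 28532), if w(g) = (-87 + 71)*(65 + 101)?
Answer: -224511415/483000759 ≈ -0.46483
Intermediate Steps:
w(g) = -2656 (w(g) = -16*166 = -2656)
v = 1/61947 ≈ 1.6143e-5
(14497 + v)/(w(-139) - 28532) = (14497 + 1/61947)/(-2656 - 28532) = (898045660/61947)/(-31188) = (898045660/61947)*(-1/31188) = -224511415/483000759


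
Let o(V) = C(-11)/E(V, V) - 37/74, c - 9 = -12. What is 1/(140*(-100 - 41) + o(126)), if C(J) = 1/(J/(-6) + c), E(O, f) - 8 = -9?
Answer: -14/276355 ≈ -5.0659e-5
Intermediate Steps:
c = -3 (c = 9 - 12 = -3)
E(O, f) = -1 (E(O, f) = 8 - 9 = -1)
C(J) = 1/(-3 - J/6) (C(J) = 1/(J/(-6) - 3) = 1/(J*(-⅙) - 3) = 1/(-J/6 - 3) = 1/(-3 - J/6))
o(V) = 5/14 (o(V) = -6/(18 - 11)/(-1) - 37/74 = -6/7*(-1) - 37*1/74 = -6*⅐*(-1) - ½ = -6/7*(-1) - ½ = 6/7 - ½ = 5/14)
1/(140*(-100 - 41) + o(126)) = 1/(140*(-100 - 41) + 5/14) = 1/(140*(-141) + 5/14) = 1/(-19740 + 5/14) = 1/(-276355/14) = -14/276355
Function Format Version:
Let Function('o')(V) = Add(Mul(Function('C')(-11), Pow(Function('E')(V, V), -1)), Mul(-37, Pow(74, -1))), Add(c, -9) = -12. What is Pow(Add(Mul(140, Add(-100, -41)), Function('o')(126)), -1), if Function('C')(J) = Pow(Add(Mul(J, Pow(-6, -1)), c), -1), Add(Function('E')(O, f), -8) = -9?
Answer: Rational(-14, 276355) ≈ -5.0659e-5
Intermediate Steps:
c = -3 (c = Add(9, -12) = -3)
Function('E')(O, f) = -1 (Function('E')(O, f) = Add(8, -9) = -1)
Function('C')(J) = Pow(Add(-3, Mul(Rational(-1, 6), J)), -1) (Function('C')(J) = Pow(Add(Mul(J, Pow(-6, -1)), -3), -1) = Pow(Add(Mul(J, Rational(-1, 6)), -3), -1) = Pow(Add(Mul(Rational(-1, 6), J), -3), -1) = Pow(Add(-3, Mul(Rational(-1, 6), J)), -1))
Function('o')(V) = Rational(5, 14) (Function('o')(V) = Add(Mul(Mul(-6, Pow(Add(18, -11), -1)), Pow(-1, -1)), Mul(-37, Pow(74, -1))) = Add(Mul(Mul(-6, Pow(7, -1)), -1), Mul(-37, Rational(1, 74))) = Add(Mul(Mul(-6, Rational(1, 7)), -1), Rational(-1, 2)) = Add(Mul(Rational(-6, 7), -1), Rational(-1, 2)) = Add(Rational(6, 7), Rational(-1, 2)) = Rational(5, 14))
Pow(Add(Mul(140, Add(-100, -41)), Function('o')(126)), -1) = Pow(Add(Mul(140, Add(-100, -41)), Rational(5, 14)), -1) = Pow(Add(Mul(140, -141), Rational(5, 14)), -1) = Pow(Add(-19740, Rational(5, 14)), -1) = Pow(Rational(-276355, 14), -1) = Rational(-14, 276355)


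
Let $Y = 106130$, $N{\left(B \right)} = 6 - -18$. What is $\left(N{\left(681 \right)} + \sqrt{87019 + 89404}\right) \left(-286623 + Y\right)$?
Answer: $-4331832 - 180493 \sqrt{176423} \approx -8.0144 \cdot 10^{7}$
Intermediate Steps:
$N{\left(B \right)} = 24$ ($N{\left(B \right)} = 6 + 18 = 24$)
$\left(N{\left(681 \right)} + \sqrt{87019 + 89404}\right) \left(-286623 + Y\right) = \left(24 + \sqrt{87019 + 89404}\right) \left(-286623 + 106130\right) = \left(24 + \sqrt{176423}\right) \left(-180493\right) = -4331832 - 180493 \sqrt{176423}$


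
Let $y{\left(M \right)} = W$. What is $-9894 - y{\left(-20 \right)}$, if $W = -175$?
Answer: $-9719$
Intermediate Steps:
$y{\left(M \right)} = -175$
$-9894 - y{\left(-20 \right)} = -9894 - -175 = -9894 + 175 = -9719$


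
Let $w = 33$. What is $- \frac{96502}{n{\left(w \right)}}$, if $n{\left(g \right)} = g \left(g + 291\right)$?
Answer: $- \frac{48251}{5346} \approx -9.0256$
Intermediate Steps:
$n{\left(g \right)} = g \left(291 + g\right)$
$- \frac{96502}{n{\left(w \right)}} = - \frac{96502}{33 \left(291 + 33\right)} = - \frac{96502}{33 \cdot 324} = - \frac{96502}{10692} = \left(-96502\right) \frac{1}{10692} = - \frac{48251}{5346}$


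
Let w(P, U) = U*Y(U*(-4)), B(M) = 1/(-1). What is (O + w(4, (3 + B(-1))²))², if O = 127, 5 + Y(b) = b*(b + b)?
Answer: 4644025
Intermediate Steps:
B(M) = -1
Y(b) = -5 + 2*b² (Y(b) = -5 + b*(b + b) = -5 + b*(2*b) = -5 + 2*b²)
w(P, U) = U*(-5 + 32*U²) (w(P, U) = U*(-5 + 2*(U*(-4))²) = U*(-5 + 2*(-4*U)²) = U*(-5 + 2*(16*U²)) = U*(-5 + 32*U²))
(O + w(4, (3 + B(-1))²))² = (127 + (3 - 1)²*(-5 + 32*((3 - 1)²)²))² = (127 + 2²*(-5 + 32*(2²)²))² = (127 + 4*(-5 + 32*4²))² = (127 + 4*(-5 + 32*16))² = (127 + 4*(-5 + 512))² = (127 + 4*507)² = (127 + 2028)² = 2155² = 4644025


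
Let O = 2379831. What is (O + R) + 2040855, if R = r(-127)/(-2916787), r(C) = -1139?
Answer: 12894199457021/2916787 ≈ 4.4207e+6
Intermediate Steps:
R = 1139/2916787 (R = -1139/(-2916787) = -1139*(-1/2916787) = 1139/2916787 ≈ 0.00039050)
(O + R) + 2040855 = (2379831 + 1139/2916787) + 2040855 = 6941460124136/2916787 + 2040855 = 12894199457021/2916787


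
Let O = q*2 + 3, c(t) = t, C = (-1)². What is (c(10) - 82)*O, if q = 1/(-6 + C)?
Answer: -936/5 ≈ -187.20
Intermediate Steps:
C = 1
q = -⅕ (q = 1/(-6 + 1) = 1/(-5) = -⅕ ≈ -0.20000)
O = 13/5 (O = -⅕*2 + 3 = -⅖ + 3 = 13/5 ≈ 2.6000)
(c(10) - 82)*O = (10 - 82)*(13/5) = -72*13/5 = -936/5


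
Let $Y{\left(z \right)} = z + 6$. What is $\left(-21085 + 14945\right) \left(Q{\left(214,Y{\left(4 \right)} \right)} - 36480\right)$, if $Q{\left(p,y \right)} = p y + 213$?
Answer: $209539780$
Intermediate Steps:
$Y{\left(z \right)} = 6 + z$
$Q{\left(p,y \right)} = 213 + p y$
$\left(-21085 + 14945\right) \left(Q{\left(214,Y{\left(4 \right)} \right)} - 36480\right) = \left(-21085 + 14945\right) \left(\left(213 + 214 \left(6 + 4\right)\right) - 36480\right) = - 6140 \left(\left(213 + 214 \cdot 10\right) - 36480\right) = - 6140 \left(\left(213 + 2140\right) - 36480\right) = - 6140 \left(2353 - 36480\right) = \left(-6140\right) \left(-34127\right) = 209539780$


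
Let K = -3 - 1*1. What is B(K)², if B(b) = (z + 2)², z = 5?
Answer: 2401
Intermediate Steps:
K = -4 (K = -3 - 1 = -4)
B(b) = 49 (B(b) = (5 + 2)² = 7² = 49)
B(K)² = 49² = 2401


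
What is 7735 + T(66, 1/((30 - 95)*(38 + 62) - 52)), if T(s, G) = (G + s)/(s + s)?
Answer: 6690155471/864864 ≈ 7735.5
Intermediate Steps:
T(s, G) = (G + s)/(2*s) (T(s, G) = (G + s)/((2*s)) = (G + s)*(1/(2*s)) = (G + s)/(2*s))
7735 + T(66, 1/((30 - 95)*(38 + 62) - 52)) = 7735 + (1/2)*(1/((30 - 95)*(38 + 62) - 52) + 66)/66 = 7735 + (1/2)*(1/66)*(1/(-65*100 - 52) + 66) = 7735 + (1/2)*(1/66)*(1/(-6500 - 52) + 66) = 7735 + (1/2)*(1/66)*(1/(-6552) + 66) = 7735 + (1/2)*(1/66)*(-1/6552 + 66) = 7735 + (1/2)*(1/66)*(432431/6552) = 7735 + 432431/864864 = 6690155471/864864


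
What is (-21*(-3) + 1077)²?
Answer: 1299600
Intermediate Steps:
(-21*(-3) + 1077)² = (63 + 1077)² = 1140² = 1299600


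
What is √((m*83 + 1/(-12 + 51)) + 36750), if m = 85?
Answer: 2*√16656861/39 ≈ 209.30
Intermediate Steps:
√((m*83 + 1/(-12 + 51)) + 36750) = √((85*83 + 1/(-12 + 51)) + 36750) = √((7055 + 1/39) + 36750) = √(275146/39 + 36750) = √(1708396/39) = 2*√16656861/39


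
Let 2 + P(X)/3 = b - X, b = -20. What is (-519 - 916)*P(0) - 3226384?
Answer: -3131674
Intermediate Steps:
P(X) = -66 - 3*X (P(X) = -6 + 3*(-20 - X) = -6 + (-60 - 3*X) = -66 - 3*X)
(-519 - 916)*P(0) - 3226384 = (-519 - 916)*(-66 - 3*0) - 3226384 = -1435*(-66 + 0) - 3226384 = -1435*(-66) - 3226384 = 94710 - 3226384 = -3131674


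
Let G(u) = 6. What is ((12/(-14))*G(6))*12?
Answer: -432/7 ≈ -61.714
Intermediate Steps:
((12/(-14))*G(6))*12 = ((12/(-14))*6)*12 = ((12*(-1/14))*6)*12 = -6/7*6*12 = -36/7*12 = -432/7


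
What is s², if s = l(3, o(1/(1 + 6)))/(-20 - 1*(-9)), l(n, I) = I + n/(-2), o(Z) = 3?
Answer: 9/484 ≈ 0.018595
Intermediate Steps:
l(n, I) = I - n/2 (l(n, I) = I + n*(-½) = I - n/2)
s = -3/22 (s = (3 - ½*3)/(-20 - 1*(-9)) = (3 - 3/2)/(-20 + 9) = (3/2)/(-11) = (3/2)*(-1/11) = -3/22 ≈ -0.13636)
s² = (-3/22)² = 9/484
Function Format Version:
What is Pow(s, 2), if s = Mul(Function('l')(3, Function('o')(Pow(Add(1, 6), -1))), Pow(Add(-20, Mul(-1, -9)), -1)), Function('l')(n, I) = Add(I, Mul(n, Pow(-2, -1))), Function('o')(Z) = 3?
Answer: Rational(9, 484) ≈ 0.018595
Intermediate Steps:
Function('l')(n, I) = Add(I, Mul(Rational(-1, 2), n)) (Function('l')(n, I) = Add(I, Mul(n, Rational(-1, 2))) = Add(I, Mul(Rational(-1, 2), n)))
s = Rational(-3, 22) (s = Mul(Add(3, Mul(Rational(-1, 2), 3)), Pow(Add(-20, Mul(-1, -9)), -1)) = Mul(Add(3, Rational(-3, 2)), Pow(Add(-20, 9), -1)) = Mul(Rational(3, 2), Pow(-11, -1)) = Mul(Rational(3, 2), Rational(-1, 11)) = Rational(-3, 22) ≈ -0.13636)
Pow(s, 2) = Pow(Rational(-3, 22), 2) = Rational(9, 484)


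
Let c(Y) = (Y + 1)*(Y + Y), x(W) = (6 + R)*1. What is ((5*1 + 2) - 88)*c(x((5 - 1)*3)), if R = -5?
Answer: -324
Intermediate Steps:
x(W) = 1 (x(W) = (6 - 5)*1 = 1*1 = 1)
c(Y) = 2*Y*(1 + Y) (c(Y) = (1 + Y)*(2*Y) = 2*Y*(1 + Y))
((5*1 + 2) - 88)*c(x((5 - 1)*3)) = ((5*1 + 2) - 88)*(2*1*(1 + 1)) = ((5 + 2) - 88)*(2*1*2) = (7 - 88)*4 = -81*4 = -324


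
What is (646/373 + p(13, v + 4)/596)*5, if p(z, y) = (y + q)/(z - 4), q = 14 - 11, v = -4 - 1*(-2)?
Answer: 17335045/2000772 ≈ 8.6642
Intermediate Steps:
v = -2 (v = -4 + 2 = -2)
q = 3
p(z, y) = (3 + y)/(-4 + z) (p(z, y) = (y + 3)/(z - 4) = (3 + y)/(-4 + z))
(646/373 + p(13, v + 4)/596)*5 = (646/373 + ((3 + (-2 + 4))/(-4 + 13))/596)*5 = (646*(1/373) + ((3 + 2)/9)*(1/596))*5 = (646/373 + ((⅑)*5)*(1/596))*5 = (646/373 + (5/9)*(1/596))*5 = (646/373 + 5/5364)*5 = (3467009/2000772)*5 = 17335045/2000772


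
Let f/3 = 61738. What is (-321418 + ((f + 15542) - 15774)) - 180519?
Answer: -316955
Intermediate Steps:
f = 185214 (f = 3*61738 = 185214)
(-321418 + ((f + 15542) - 15774)) - 180519 = (-321418 + ((185214 + 15542) - 15774)) - 180519 = (-321418 + (200756 - 15774)) - 180519 = (-321418 + 184982) - 180519 = -136436 - 180519 = -316955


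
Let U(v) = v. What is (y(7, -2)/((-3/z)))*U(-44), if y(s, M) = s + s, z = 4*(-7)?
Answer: -17248/3 ≈ -5749.3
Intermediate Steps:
z = -28
y(s, M) = 2*s
(y(7, -2)/((-3/z)))*U(-44) = ((2*7)/((-3/(-28))))*(-44) = (14/((-3*(-1/28))))*(-44) = (14/(3/28))*(-44) = (14*(28/3))*(-44) = (392/3)*(-44) = -17248/3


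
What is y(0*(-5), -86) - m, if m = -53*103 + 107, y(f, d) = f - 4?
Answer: 5348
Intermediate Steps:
y(f, d) = -4 + f
m = -5352 (m = -5459 + 107 = -5352)
y(0*(-5), -86) - m = (-4 + 0*(-5)) - 1*(-5352) = (-4 + 0) + 5352 = -4 + 5352 = 5348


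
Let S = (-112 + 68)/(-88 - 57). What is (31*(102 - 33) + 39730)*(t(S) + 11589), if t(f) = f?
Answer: 70358719181/145 ≈ 4.8523e+8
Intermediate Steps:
S = 44/145 (S = -44/(-145) = -44*(-1/145) = 44/145 ≈ 0.30345)
(31*(102 - 33) + 39730)*(t(S) + 11589) = (31*(102 - 33) + 39730)*(44/145 + 11589) = (31*69 + 39730)*(1680449/145) = (2139 + 39730)*(1680449/145) = 41869*(1680449/145) = 70358719181/145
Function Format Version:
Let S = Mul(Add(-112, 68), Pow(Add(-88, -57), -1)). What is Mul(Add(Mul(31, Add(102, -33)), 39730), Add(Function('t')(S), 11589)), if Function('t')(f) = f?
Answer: Rational(70358719181, 145) ≈ 4.8523e+8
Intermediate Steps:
S = Rational(44, 145) (S = Mul(-44, Pow(-145, -1)) = Mul(-44, Rational(-1, 145)) = Rational(44, 145) ≈ 0.30345)
Mul(Add(Mul(31, Add(102, -33)), 39730), Add(Function('t')(S), 11589)) = Mul(Add(Mul(31, Add(102, -33)), 39730), Add(Rational(44, 145), 11589)) = Mul(Add(Mul(31, 69), 39730), Rational(1680449, 145)) = Mul(Add(2139, 39730), Rational(1680449, 145)) = Mul(41869, Rational(1680449, 145)) = Rational(70358719181, 145)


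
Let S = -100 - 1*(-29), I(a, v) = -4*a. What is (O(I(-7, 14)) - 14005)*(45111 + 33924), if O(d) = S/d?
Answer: -30998396385/28 ≈ -1.1071e+9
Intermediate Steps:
S = -71 (S = -100 + 29 = -71)
O(d) = -71/d
(O(I(-7, 14)) - 14005)*(45111 + 33924) = (-71/((-4*(-7))) - 14005)*(45111 + 33924) = (-71/28 - 14005)*79035 = -392211/28*79035 = -30998396385/28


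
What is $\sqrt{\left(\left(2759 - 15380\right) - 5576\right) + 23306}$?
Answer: $\sqrt{5109} \approx 71.477$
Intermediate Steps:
$\sqrt{\left(\left(2759 - 15380\right) - 5576\right) + 23306} = \sqrt{\left(-12621 - 5576\right) + 23306} = \sqrt{-18197 + 23306} = \sqrt{5109}$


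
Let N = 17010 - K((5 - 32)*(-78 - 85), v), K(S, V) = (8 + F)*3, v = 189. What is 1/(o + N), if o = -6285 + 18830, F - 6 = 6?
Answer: 1/29495 ≈ 3.3904e-5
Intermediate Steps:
F = 12 (F = 6 + 6 = 12)
K(S, V) = 60 (K(S, V) = (8 + 12)*3 = 20*3 = 60)
N = 16950 (N = 17010 - 1*60 = 17010 - 60 = 16950)
o = 12545
1/(o + N) = 1/(12545 + 16950) = 1/29495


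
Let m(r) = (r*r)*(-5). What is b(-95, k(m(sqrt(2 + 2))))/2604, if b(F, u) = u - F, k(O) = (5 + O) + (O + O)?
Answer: 10/651 ≈ 0.015361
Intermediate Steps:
m(r) = -5*r**2 (m(r) = r**2*(-5) = -5*r**2)
k(O) = 5 + 3*O (k(O) = (5 + O) + 2*O = 5 + 3*O)
b(-95, k(m(sqrt(2 + 2))))/2604 = ((5 + 3*(-5*(sqrt(2 + 2))**2)) - 1*(-95))/2604 = ((5 + 3*(-5*(sqrt(4))**2)) + 95)*(1/2604) = ((5 + 3*(-5*2**2)) + 95)*(1/2604) = ((5 + 3*(-5*4)) + 95)*(1/2604) = ((5 + 3*(-20)) + 95)*(1/2604) = ((5 - 60) + 95)*(1/2604) = (-55 + 95)*(1/2604) = 40*(1/2604) = 10/651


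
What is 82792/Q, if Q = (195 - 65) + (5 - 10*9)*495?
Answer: -82792/41945 ≈ -1.9738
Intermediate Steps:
Q = -41945 (Q = 130 + (5 - 90)*495 = 130 - 85*495 = 130 - 42075 = -41945)
82792/Q = 82792/(-41945) = 82792*(-1/41945) = -82792/41945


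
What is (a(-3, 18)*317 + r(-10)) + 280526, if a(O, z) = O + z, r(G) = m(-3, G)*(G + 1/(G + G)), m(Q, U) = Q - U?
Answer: 5704213/20 ≈ 2.8521e+5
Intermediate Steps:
r(G) = (-3 - G)*(G + 1/(2*G)) (r(G) = (-3 - G)*(G + 1/(G + G)) = (-3 - G)*(G + 1/(2*G)))
(a(-3, 18)*317 + r(-10)) + 280526 = ((-3 + 18)*317 - 1/2*(1 + 2*(-10)**2)*(3 - 10)/(-10)) + 280526 = (15*317 - 1/2*(-1/10)*(1 + 2*100)*(-7)) + 280526 = (4755 - 1/2*(-1/10)*(1 + 200)*(-7)) + 280526 = (4755 - 1/2*(-1/10)*201*(-7)) + 280526 = (4755 - 1407/20) + 280526 = 93693/20 + 280526 = 5704213/20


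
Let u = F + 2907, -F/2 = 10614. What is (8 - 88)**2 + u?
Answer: -11921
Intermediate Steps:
F = -21228 (F = -2*10614 = -21228)
u = -18321 (u = -21228 + 2907 = -18321)
(8 - 88)**2 + u = (8 - 88)**2 - 18321 = (-80)**2 - 18321 = 6400 - 18321 = -11921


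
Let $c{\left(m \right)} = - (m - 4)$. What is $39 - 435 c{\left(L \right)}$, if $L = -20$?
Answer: $-10401$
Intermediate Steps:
$c{\left(m \right)} = 4 - m$ ($c{\left(m \right)} = - (-4 + m) = 4 - m$)
$39 - 435 c{\left(L \right)} = 39 - 435 \left(4 - -20\right) = 39 - 435 \left(4 + 20\right) = 39 - 10440 = -10401$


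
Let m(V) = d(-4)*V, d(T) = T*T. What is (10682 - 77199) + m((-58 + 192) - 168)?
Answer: -67061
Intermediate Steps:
d(T) = T**2
m(V) = 16*V (m(V) = (-4)**2*V = 16*V)
(10682 - 77199) + m((-58 + 192) - 168) = (10682 - 77199) + 16*((-58 + 192) - 168) = -66517 + 16*(134 - 168) = -66517 + 16*(-34) = -66517 - 544 = -67061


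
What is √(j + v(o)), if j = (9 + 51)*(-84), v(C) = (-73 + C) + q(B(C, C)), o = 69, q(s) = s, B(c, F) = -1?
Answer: I*√5045 ≈ 71.028*I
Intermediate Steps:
v(C) = -74 + C (v(C) = (-73 + C) - 1 = -74 + C)
j = -5040 (j = 60*(-84) = -5040)
√(j + v(o)) = √(-5040 + (-74 + 69)) = √(-5040 - 5) = √(-5045) = I*√5045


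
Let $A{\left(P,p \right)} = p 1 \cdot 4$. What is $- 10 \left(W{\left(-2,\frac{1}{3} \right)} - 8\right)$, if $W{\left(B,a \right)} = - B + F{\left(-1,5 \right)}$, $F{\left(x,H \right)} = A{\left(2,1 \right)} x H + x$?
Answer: $270$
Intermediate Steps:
$A{\left(P,p \right)} = 4 p$ ($A{\left(P,p \right)} = p 4 = 4 p$)
$F{\left(x,H \right)} = x + 4 H x$ ($F{\left(x,H \right)} = 4 \cdot 1 x H + x = 4 x H + x = 4 H x + x = x + 4 H x$)
$W{\left(B,a \right)} = -21 - B$ ($W{\left(B,a \right)} = - B - \left(1 + 4 \cdot 5\right) = - B - \left(1 + 20\right) = - B - 21 = -21 - B$)
$- 10 \left(W{\left(-2,\frac{1}{3} \right)} - 8\right) = - 10 \left(\left(-21 - -2\right) - 8\right) = - 10 \left(\left(-21 + 2\right) - 8\right) = - 10 \left(-19 - 8\right) = \left(-10\right) \left(-27\right) = 270$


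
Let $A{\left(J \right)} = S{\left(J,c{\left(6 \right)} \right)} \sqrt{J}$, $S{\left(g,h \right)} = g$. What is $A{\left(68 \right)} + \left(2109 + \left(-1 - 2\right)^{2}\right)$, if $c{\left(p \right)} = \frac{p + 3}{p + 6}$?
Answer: $2118 + 136 \sqrt{17} \approx 2678.7$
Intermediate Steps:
$c{\left(p \right)} = \frac{3 + p}{6 + p}$
$A{\left(J \right)} = J^{\frac{3}{2}}$ ($A{\left(J \right)} = J \sqrt{J} = J^{\frac{3}{2}}$)
$A{\left(68 \right)} + \left(2109 + \left(-1 - 2\right)^{2}\right) = 68^{\frac{3}{2}} + \left(2109 + \left(-1 - 2\right)^{2}\right) = 136 \sqrt{17} + \left(2109 + \left(-3\right)^{2}\right) = 136 \sqrt{17} + \left(2109 + 9\right) = 136 \sqrt{17} + 2118 = 2118 + 136 \sqrt{17}$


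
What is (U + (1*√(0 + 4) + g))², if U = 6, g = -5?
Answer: 9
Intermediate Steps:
(U + (1*√(0 + 4) + g))² = (6 + (1*√(0 + 4) - 5))² = (6 + (1*√4 - 5))² = (6 + (1*2 - 5))² = (6 + (2 - 5))² = (6 - 3)² = 3² = 9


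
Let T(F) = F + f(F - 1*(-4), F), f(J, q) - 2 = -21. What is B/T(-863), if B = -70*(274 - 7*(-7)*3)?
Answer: 2105/63 ≈ 33.413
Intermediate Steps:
f(J, q) = -19 (f(J, q) = 2 - 21 = -19)
B = -29470 (B = -70*(274 + 49*3) = -70*(274 + 147) = -70*421 = -29470)
T(F) = -19 + F (T(F) = F - 19 = -19 + F)
B/T(-863) = -29470/(-19 - 863) = -29470/(-882) = -29470*(-1/882) = 2105/63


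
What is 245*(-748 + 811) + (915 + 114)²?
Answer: 1074276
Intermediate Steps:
245*(-748 + 811) + (915 + 114)² = 245*63 + 1029² = 15435 + 1058841 = 1074276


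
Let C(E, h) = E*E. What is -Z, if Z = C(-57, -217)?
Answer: -3249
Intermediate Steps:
C(E, h) = E²
Z = 3249 (Z = (-57)² = 3249)
-Z = -1*3249 = -3249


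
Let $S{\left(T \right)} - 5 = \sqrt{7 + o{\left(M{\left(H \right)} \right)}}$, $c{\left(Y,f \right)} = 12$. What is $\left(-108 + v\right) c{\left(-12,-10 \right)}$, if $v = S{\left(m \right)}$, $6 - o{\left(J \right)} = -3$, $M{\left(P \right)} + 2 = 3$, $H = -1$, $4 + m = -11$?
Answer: $-1188$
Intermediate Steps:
$m = -15$ ($m = -4 - 11 = -15$)
$M{\left(P \right)} = 1$ ($M{\left(P \right)} = -2 + 3 = 1$)
$o{\left(J \right)} = 9$ ($o{\left(J \right)} = 6 - -3 = 6 + 3 = 9$)
$S{\left(T \right)} = 9$ ($S{\left(T \right)} = 5 + \sqrt{7 + 9} = 5 + \sqrt{16} = 5 + 4 = 9$)
$v = 9$
$\left(-108 + v\right) c{\left(-12,-10 \right)} = \left(-108 + 9\right) 12 = \left(-99\right) 12 = -1188$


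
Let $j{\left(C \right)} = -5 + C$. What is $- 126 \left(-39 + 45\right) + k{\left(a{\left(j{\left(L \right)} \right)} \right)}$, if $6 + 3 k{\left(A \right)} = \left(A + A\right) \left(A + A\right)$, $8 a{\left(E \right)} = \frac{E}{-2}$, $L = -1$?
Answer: $- \frac{12125}{16} \approx -757.81$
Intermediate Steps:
$a{\left(E \right)} = - \frac{E}{16}$ ($a{\left(E \right)} = \frac{E \frac{1}{-2}}{8} = \frac{E \left(- \frac{1}{2}\right)}{8} = \frac{\left(- \frac{1}{2}\right) E}{8} = - \frac{E}{16}$)
$k{\left(A \right)} = -2 + \frac{4 A^{2}}{3}$ ($k{\left(A \right)} = -2 + \frac{\left(A + A\right) \left(A + A\right)}{3} = -2 + \frac{2 A 2 A}{3} = -2 + \frac{4 A^{2}}{3}$)
$- 126 \left(-39 + 45\right) + k{\left(a{\left(j{\left(L \right)} \right)} \right)} = - 126 \left(-39 + 45\right) - \left(2 - \frac{4 \left(- \frac{-5 - 1}{16}\right)^{2}}{3}\right) = \left(-126\right) 6 - \left(2 - \frac{4 \left(\left(- \frac{1}{16}\right) \left(-6\right)\right)^{2}}{3}\right) = -756 - \left(2 - \frac{4 \left(\frac{3}{8}\right)^{2}}{3}\right) = -756 + \left(-2 + \frac{4}{3} \cdot \frac{9}{64}\right) = -756 + \left(-2 + \frac{3}{16}\right) = -756 - \frac{29}{16} = - \frac{12125}{16}$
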